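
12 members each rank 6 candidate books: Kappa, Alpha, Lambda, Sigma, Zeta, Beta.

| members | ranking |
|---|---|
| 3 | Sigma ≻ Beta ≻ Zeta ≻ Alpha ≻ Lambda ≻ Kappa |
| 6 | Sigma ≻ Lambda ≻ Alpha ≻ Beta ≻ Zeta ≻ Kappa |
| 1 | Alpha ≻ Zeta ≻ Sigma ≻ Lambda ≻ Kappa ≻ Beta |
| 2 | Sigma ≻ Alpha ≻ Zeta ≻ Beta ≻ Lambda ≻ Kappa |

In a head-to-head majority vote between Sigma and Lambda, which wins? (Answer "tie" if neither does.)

Sigma

Ballots ranking Sigma above Lambda: 3 + 6 + 1 + 2 = 12.
Ballots ranking Lambda above Sigma: 12 − 12 = 0.
Sigma wins the head-to-head 12–0.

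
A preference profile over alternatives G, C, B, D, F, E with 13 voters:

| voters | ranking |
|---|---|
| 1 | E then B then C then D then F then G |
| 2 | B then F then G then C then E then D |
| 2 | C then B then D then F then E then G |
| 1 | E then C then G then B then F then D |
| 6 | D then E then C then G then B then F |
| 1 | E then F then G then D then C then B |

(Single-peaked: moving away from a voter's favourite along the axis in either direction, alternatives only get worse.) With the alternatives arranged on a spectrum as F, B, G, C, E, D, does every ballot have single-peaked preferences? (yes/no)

Axis positions: F=1, B=2, G=3, C=4, E=5, D=6.
Cluster 1: ranking walks positions 5-2-4-6-1-3; B is ranked above C even though C lies between B and the peak E on the axis — preferences dip and rise again. Not single-peaked.
Cluster 2 (peak B at position 2): ranking walks positions 2-1-3-4-5-6, expanding outward from the peak — single-peaked.
Cluster 3: ranking walks positions 4-2-6-1-5-3; B is ranked above G even though G lies between B and the peak C on the axis — preferences dip and rise again. Not single-peaked.
Cluster 4 (peak E at position 5): ranking walks positions 5-4-3-2-1-6, expanding outward from the peak — single-peaked.
Cluster 5 (peak D at position 6): ranking walks positions 6-5-4-3-2-1, expanding outward from the peak — single-peaked.
Cluster 6: ranking walks positions 5-1-3-6-4-2; F is ranked above C even though C lies between F and the peak E on the axis — preferences dip and rise again. Not single-peaked.
Cluster 1 violates single-peakedness, so the profile is not single-peaked on this axis.

no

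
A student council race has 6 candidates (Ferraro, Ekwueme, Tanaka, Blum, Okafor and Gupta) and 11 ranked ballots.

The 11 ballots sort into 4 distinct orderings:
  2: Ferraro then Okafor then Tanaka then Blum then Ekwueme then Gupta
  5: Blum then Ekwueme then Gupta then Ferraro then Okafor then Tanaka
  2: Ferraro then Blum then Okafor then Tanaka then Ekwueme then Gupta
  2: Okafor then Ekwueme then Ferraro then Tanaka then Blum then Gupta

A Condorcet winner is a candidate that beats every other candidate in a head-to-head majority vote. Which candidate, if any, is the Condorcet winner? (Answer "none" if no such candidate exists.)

Check each pair by majority over 11 ballots:
Ferraro vs Ekwueme: Ekwueme wins 7–4.
Ferraro vs Tanaka: Ferraro, 11–0.
Ferraro vs Blum: Ferraro, 6–5.
Ferraro vs Okafor: Ferraro, 9–2.
Ferraro–Gupta: Ferraro 6–5.
Ekwueme vs Tanaka: Ekwueme, 7–4.
Ekwueme vs Blum: Blum, 9–2.
Ekwueme vs Okafor: Okafor wins 6–5.
Ekwueme vs Gupta: 11 to 0, Ekwueme.
Tanaka vs Blum: Tanaka preferred on 2+2 = 4 ballots; Blum wins 7–4.
Tanaka vs Okafor: Tanaka preferred on 0 ballots; Okafor wins 11–0.
Tanaka vs Gupta: Tanaka, 6–5.
Blum vs Okafor: 5+2 = 7 for Blum, 4 for Okafor — Blum by 7–4.
Blum vs Gupta: 2+5+2+2 = 11 for Blum, 0 for Gupta — Blum by 11–0.
Okafor–Gupta: Okafor 6–5.
No candidate is unbeaten: Ferraro loses to Ekwueme; Ekwueme loses to Blum; Tanaka loses to Ferraro; Blum loses to Ferraro; Okafor loses to Ferraro; Gupta loses to Ferraro. In particular Ferraro beats Blum beats Ekwueme beats Ferraro is a majority cycle — no Condorcet winner exists.

none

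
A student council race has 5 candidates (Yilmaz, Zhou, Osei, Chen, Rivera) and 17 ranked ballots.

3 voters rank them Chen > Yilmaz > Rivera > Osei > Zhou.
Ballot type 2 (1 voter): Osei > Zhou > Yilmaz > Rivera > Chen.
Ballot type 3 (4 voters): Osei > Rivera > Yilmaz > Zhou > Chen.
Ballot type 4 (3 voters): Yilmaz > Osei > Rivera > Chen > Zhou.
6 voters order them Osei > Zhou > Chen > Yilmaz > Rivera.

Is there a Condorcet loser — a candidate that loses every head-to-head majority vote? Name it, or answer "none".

Pairwise majorities:
Yilmaz vs Zhou: Yilmaz, 10–7.
Yilmaz vs Osei: 3+3 = 6 for Yilmaz, 11 for Osei — Osei by 11–6.
Yilmaz vs Chen: Yilmaz preferred on 1+4+3 = 8 ballots; Chen wins 9–8.
Yilmaz vs Rivera: Yilmaz, 13–4.
Zhou–Osei: Osei 17–0.
Zhou vs Chen: Zhou, 11–6.
Zhou vs Rivera: Rivera wins 10–7.
Osei vs Chen: Osei is ranked higher on 1+4+3+6 = 14 ballots, Chen on 3. Osei wins 14–3.
Osei vs Rivera: Osei preferred on 1+4+3+6 = 14 ballots; Osei wins 14–3.
Chen vs Rivera: 9 to 8, Chen.
Each candidate has at least one pairwise win (Yilmaz beats Zhou; Zhou beats Chen; Osei beats Yilmaz; Chen beats Yilmaz; Rivera beats Zhou) — no Condorcet loser.

none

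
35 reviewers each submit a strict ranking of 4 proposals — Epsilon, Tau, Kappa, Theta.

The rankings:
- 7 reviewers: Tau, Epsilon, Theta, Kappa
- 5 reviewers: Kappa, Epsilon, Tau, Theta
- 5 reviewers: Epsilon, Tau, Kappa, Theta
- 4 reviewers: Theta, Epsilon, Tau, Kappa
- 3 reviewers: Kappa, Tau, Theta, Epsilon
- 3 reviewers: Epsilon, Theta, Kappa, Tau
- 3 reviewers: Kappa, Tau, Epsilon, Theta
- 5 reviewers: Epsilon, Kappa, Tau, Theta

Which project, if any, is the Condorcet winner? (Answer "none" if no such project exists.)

Epsilon

Pairwise majorities:
Epsilon vs Tau: Epsilon, 22–13.
Epsilon vs Kappa: Epsilon wins 24–11.
Epsilon–Theta: Epsilon 28–7.
Tau–Kappa: Kappa 19–16.
Tau–Theta: Tau 28–7.
Kappa–Theta: Kappa 21–14.
Epsilon defeats every rival head-to-head and is the Condorcet winner.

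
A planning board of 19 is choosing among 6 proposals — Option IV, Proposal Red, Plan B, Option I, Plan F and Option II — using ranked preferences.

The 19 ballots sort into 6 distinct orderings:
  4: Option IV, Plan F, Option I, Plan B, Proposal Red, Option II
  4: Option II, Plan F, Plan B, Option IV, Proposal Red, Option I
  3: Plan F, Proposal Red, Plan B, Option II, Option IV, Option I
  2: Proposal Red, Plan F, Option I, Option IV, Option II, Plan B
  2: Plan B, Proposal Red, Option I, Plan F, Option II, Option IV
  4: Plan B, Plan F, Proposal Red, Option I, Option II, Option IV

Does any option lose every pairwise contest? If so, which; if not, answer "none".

none

Head-to-head results (19 council members):
Option IV vs Proposal Red: 8 to 11, Proposal Red.
Option IV vs Plan B: Plan B, 13–6.
Option IV vs Option I: Option IV, 11–8.
Option IV–Plan F: Plan F 15–4.
Option IV vs Option II: Option IV preferred on 4+2 = 6 ballots; Option II wins 13–6.
Proposal Red vs Plan B: Plan B wins 14–5.
Proposal Red–Option I: Proposal Red 15–4.
Proposal Red–Plan F: Plan F 15–4.
Proposal Red vs Option II: Proposal Red wins 15–4.
Plan B vs Option I: 13 to 6, Plan B.
Plan B vs Plan F: 6 to 13, Plan F.
Plan B vs Option II: Plan B wins 13–6.
Option I vs Plan F: 2 for Option I, 17 for Plan F — Plan F by 17–2.
Option I vs Option II: Option I preferred on 4+2+2+4 = 12 ballots; Option I wins 12–7.
Plan F vs Option II: 4+3+2+2+4 = 15 for Plan F, 4 for Option II — Plan F by 15–4.
Each option has at least one pairwise win (Option IV beats Option I; Proposal Red beats Option IV; Plan B beats Option IV; Option I beats Option II; Plan F beats Option IV; Option II beats Option IV) — no Condorcet loser.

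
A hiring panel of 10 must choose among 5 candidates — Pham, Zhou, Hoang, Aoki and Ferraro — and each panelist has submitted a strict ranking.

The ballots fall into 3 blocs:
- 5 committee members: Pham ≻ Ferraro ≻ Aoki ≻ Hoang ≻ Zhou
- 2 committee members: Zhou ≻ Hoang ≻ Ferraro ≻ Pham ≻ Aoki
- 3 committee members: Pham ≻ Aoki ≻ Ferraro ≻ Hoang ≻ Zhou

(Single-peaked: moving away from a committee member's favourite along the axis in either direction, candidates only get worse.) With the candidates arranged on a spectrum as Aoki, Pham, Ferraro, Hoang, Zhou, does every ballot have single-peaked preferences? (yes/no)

Axis positions: Aoki=1, Pham=2, Ferraro=3, Hoang=4, Zhou=5.
Bloc 1 (peak Pham at position 2): ranking walks positions 2-3-1-4-5, expanding outward from the peak — single-peaked.
Bloc 2 (peak Zhou at position 5): ranking walks positions 5-4-3-2-1, expanding outward from the peak — single-peaked.
Bloc 3 (peak Pham at position 2): ranking walks positions 2-1-3-4-5, expanding outward from the peak — single-peaked.
Every ranking is single-peaked on this axis.

yes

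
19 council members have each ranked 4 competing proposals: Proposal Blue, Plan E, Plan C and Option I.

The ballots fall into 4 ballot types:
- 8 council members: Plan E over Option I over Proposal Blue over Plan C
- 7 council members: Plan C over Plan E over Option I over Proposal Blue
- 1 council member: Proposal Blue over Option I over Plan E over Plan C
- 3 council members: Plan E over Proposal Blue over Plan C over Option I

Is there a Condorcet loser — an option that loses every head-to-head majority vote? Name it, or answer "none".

none

Head-to-head results (19 council members):
Proposal Blue vs Plan E: Plan E, 18–1.
Proposal Blue vs Plan C: 12 to 7, Proposal Blue.
Proposal Blue vs Option I: Proposal Blue preferred on 1+3 = 4 ballots; Option I wins 15–4.
Plan E vs Plan C: 8+1+3 = 12 for Plan E, 7 for Plan C — Plan E by 12–7.
Plan E–Option I: Plan E 18–1.
Plan C–Option I: Plan C 10–9.
Each option has at least one pairwise win (Proposal Blue beats Plan C; Plan E beats Proposal Blue; Plan C beats Option I; Option I beats Proposal Blue) — no Condorcet loser.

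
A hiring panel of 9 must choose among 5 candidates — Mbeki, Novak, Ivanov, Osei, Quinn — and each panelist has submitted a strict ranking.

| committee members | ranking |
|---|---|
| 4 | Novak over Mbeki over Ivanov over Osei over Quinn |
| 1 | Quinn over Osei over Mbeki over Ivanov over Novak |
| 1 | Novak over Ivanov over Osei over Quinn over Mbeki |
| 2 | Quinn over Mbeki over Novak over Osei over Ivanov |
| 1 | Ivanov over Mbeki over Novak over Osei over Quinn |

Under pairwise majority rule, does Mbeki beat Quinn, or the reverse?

Mbeki

Ballots ranking Mbeki above Quinn: 4 + 1 = 5.
Ballots ranking Quinn above Mbeki: 9 − 5 = 4.
Mbeki wins the head-to-head 5–4.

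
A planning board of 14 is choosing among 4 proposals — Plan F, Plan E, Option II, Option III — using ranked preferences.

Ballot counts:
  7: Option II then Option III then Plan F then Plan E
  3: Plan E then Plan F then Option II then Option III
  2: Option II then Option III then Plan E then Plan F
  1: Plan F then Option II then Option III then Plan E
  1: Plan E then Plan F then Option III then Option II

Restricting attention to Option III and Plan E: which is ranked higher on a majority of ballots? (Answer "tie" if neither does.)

Ballots ranking Option III above Plan E: 7 + 2 + 1 = 10.
Ballots ranking Plan E above Option III: 14 − 10 = 4.
Option III wins the head-to-head 10–4.

Option III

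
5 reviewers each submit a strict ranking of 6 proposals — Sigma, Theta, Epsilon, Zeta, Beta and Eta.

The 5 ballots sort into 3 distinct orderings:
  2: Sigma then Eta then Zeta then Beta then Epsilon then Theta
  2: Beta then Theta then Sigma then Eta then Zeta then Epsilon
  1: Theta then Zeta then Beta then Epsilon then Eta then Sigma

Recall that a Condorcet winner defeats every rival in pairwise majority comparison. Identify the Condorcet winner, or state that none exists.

Pairwise majorities:
Sigma vs Theta: 2 to 3, Theta.
Sigma vs Epsilon: Sigma preferred on 2+2 = 4 ballots; Sigma wins 4–1.
Sigma vs Zeta: 2+2 = 4 for Sigma, 1 for Zeta — Sigma by 4–1.
Sigma vs Beta: 2 to 3, Beta.
Sigma vs Eta: Sigma is ranked higher on 2+2 = 4 ballots, Eta on 1. Sigma wins 4–1.
Theta vs Epsilon: Theta is ranked higher on 2+1 = 3 ballots, Epsilon on 2. Theta wins 3–2.
Theta vs Zeta: Theta preferred on 2+1 = 3 ballots; Theta wins 3–2.
Theta vs Beta: Theta is ranked higher on 1 ballot, Beta on 4. Beta wins 4–1.
Theta vs Eta: Theta preferred on 2+1 = 3 ballots; Theta wins 3–2.
Epsilon vs Zeta: Epsilon preferred on 0 ballots; Zeta wins 5–0.
Epsilon vs Beta: Epsilon preferred on 0 ballots; Beta wins 5–0.
Epsilon vs Eta: 1 to 4, Eta.
Zeta vs Beta: 2+1 = 3 for Zeta, 2 for Beta — Zeta by 3–2.
Zeta vs Eta: 1 to 4, Eta.
Beta vs Eta: Beta preferred on 2+1 = 3 ballots; Beta wins 3–2.
Every project loses at least once (Sigma loses to Theta; Theta loses to Beta; Epsilon loses to Sigma; Zeta loses to Sigma; Beta loses to Zeta; Eta loses to Sigma). The majority relation contains the cycle Sigma > Zeta > Beta > Sigma, so there is no Condorcet winner.

none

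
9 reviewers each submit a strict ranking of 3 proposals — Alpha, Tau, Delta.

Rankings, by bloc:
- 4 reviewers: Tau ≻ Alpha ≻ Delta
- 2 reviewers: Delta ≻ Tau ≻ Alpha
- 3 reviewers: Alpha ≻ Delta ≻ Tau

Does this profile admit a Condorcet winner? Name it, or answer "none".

none

Check each pair by majority over 9 ballots:
Alpha vs Tau: 3 for Alpha, 6 for Tau — Tau by 6–3.
Alpha vs Delta: Alpha preferred on 4+3 = 7 ballots; Alpha wins 7–2.
Tau vs Delta: 4 to 5, Delta.
Each project drops at least one matchup (Alpha loses to Tau; Tau loses to Delta; Delta loses to Alpha); the cycle Alpha → Delta → Tau → Alpha rules out a Condorcet winner.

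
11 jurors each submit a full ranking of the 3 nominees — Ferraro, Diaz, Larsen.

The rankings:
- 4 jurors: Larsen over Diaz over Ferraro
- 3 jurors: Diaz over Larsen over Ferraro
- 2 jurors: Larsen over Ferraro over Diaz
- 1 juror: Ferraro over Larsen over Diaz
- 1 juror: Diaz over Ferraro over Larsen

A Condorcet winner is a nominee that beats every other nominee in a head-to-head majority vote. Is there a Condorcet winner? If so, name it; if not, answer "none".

Larsen

Pairwise majorities:
Ferraro–Diaz: Diaz 8–3.
Ferraro vs Larsen: Larsen wins 9–2.
Diaz vs Larsen: Larsen wins 7–4.
Larsen defeats every rival head-to-head and is the Condorcet winner.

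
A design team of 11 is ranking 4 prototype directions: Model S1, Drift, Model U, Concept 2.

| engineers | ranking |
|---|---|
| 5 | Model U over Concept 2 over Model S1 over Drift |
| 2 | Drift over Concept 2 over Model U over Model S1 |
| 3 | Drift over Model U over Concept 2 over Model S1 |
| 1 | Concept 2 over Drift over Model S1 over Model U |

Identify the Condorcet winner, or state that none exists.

Check each pair by majority over 11 ballots:
Model S1 vs Drift: Model S1 is ranked higher on 5 ballots, Drift on 6. Drift wins 6–5.
Model S1 vs Model U: Model U wins 10–1.
Model S1 vs Concept 2: Model S1 preferred on 0 ballots; Concept 2 wins 11–0.
Drift vs Model U: 6 to 5, Drift.
Drift vs Concept 2: Drift is ranked higher on 2+3 = 5 ballots, Concept 2 on 6. Concept 2 wins 6–5.
Model U vs Concept 2: Model U is ranked higher on 5+3 = 8 ballots, Concept 2 on 3. Model U wins 8–3.
No design is unbeaten: Model S1 loses to Drift; Drift loses to Concept 2; Model U loses to Drift; Concept 2 loses to Model U. In particular Drift > Model U > Concept 2 > Drift is a majority cycle — no Condorcet winner exists.

none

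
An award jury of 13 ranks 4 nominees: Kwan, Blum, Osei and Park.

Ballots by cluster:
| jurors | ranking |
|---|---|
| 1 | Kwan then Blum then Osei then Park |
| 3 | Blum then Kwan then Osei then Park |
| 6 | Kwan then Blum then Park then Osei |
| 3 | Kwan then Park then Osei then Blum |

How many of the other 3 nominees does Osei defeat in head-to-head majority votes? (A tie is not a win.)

0

Osei against each rival (13 jurors):
Osei vs Kwan: 0 for Osei, 13 for Kwan — Kwan by 13–0.
Osei vs Blum: Blum wins 10–3.
Osei vs Park: Osei preferred on 1+3 = 4 ballots; Park wins 9–4.
Osei beats no one; loses to Kwan, Blum, Park — 0 pairwise wins.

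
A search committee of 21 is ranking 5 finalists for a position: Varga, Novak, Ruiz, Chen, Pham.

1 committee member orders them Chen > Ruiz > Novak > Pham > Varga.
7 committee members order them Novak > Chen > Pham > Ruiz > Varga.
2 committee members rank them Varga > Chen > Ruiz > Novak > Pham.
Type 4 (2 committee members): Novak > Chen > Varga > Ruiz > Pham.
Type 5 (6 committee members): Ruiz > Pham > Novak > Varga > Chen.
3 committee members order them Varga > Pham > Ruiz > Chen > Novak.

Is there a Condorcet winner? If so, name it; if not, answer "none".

Check each pair by majority over 21 ballots:
Varga vs Novak: Varga is ranked higher on 2+3 = 5 ballots, Novak on 16. Novak wins 16–5.
Varga vs Ruiz: 7 to 14, Ruiz.
Varga vs Chen: Varga preferred on 2+6+3 = 11 ballots; Varga wins 11–10.
Varga vs Pham: Pham, 14–7.
Novak–Ruiz: Ruiz 12–9.
Novak vs Chen: Novak wins 15–6.
Novak vs Pham: 12 to 9, Novak.
Ruiz vs Chen: Ruiz is ranked higher on 6+3 = 9 ballots, Chen on 12. Chen wins 12–9.
Ruiz vs Pham: Ruiz wins 11–10.
Chen vs Pham: Chen, 12–9.
No candidate is unbeaten: Varga loses to Novak; Novak loses to Ruiz; Ruiz loses to Chen; Chen loses to Varga; Pham loses to Novak. In particular Varga → Chen → Ruiz → Varga is a majority cycle — no Condorcet winner exists.

none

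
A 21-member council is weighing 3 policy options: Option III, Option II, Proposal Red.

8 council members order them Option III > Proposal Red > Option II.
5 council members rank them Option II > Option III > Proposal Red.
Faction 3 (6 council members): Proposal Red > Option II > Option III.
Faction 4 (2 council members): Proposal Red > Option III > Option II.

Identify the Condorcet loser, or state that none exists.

none

Head-to-head results (21 council members):
Option III vs Option II: Option II, 11–10.
Option III–Proposal Red: Option III 13–8.
Option II vs Proposal Red: 5 for Option II, 16 for Proposal Red — Proposal Red by 16–5.
Each option has at least one pairwise win (Option III beats Proposal Red; Option II beats Option III; Proposal Red beats Option II) — no Condorcet loser.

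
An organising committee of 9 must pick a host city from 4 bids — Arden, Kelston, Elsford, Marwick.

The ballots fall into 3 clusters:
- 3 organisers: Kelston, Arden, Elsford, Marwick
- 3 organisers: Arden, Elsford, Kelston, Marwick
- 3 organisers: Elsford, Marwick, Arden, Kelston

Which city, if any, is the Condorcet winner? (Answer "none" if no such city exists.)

Arden

Check each pair by majority over 9 ballots:
Arden vs Kelston: Arden is ranked higher on 3+3 = 6 ballots, Kelston on 3. Arden wins 6–3.
Arden vs Elsford: Arden preferred on 3+3 = 6 ballots; Arden wins 6–3.
Arden vs Marwick: Arden preferred on 3+3 = 6 ballots; Arden wins 6–3.
Kelston vs Elsford: 3 for Kelston, 6 for Elsford — Elsford by 6–3.
Kelston vs Marwick: 3+3 = 6 for Kelston, 3 for Marwick — Kelston by 6–3.
Elsford vs Marwick: Elsford preferred on 3+3+3 = 9 ballots; Elsford wins 9–0.
Arden wins every pairwise contest, so Arden is the Condorcet winner.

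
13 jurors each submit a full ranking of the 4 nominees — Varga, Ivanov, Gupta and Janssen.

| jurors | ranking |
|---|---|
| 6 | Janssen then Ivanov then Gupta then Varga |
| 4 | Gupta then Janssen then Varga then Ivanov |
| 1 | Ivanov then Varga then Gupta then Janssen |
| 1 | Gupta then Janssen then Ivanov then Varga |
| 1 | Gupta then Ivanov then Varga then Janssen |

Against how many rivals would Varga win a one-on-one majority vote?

Varga against each rival (13 jurors):
Varga vs Ivanov: Ivanov wins 9–4.
Varga vs Gupta: Varga is ranked higher on 1 ballot, Gupta on 12. Gupta wins 12–1.
Varga vs Janssen: Varga is ranked higher on 1+1 = 2 ballots, Janssen on 11. Janssen wins 11–2.
Varga beats no one; loses to Ivanov, Gupta, Janssen — 0 pairwise wins.

0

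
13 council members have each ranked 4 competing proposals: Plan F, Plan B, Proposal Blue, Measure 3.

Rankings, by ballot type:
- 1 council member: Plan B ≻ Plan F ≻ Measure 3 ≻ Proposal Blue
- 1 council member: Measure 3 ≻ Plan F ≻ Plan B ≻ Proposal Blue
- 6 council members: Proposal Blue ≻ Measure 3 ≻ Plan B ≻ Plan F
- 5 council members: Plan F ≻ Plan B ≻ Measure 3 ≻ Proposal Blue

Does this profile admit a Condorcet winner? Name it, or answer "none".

Pairwise majorities:
Plan F vs Plan B: 1+5 = 6 for Plan F, 7 for Plan B — Plan B by 7–6.
Plan F vs Proposal Blue: Plan F, 7–6.
Plan F vs Measure 3: Plan F preferred on 1+5 = 6 ballots; Measure 3 wins 7–6.
Plan B vs Proposal Blue: 1+1+5 = 7 for Plan B, 6 for Proposal Blue — Plan B by 7–6.
Plan B vs Measure 3: Measure 3, 7–6.
Proposal Blue vs Measure 3: 6 for Proposal Blue, 7 for Measure 3 — Measure 3 by 7–6.
Only Measure 3 has no losses; Measure 3 is the Condorcet winner.

Measure 3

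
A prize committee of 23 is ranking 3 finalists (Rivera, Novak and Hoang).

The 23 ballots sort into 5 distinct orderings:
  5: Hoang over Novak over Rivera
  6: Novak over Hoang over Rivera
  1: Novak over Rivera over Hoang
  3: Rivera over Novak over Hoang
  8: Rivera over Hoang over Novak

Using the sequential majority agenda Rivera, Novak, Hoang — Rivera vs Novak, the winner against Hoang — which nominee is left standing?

Hoang

Round 1: Rivera vs Novak — 11–12, Novak advances.
Round 2: Novak vs Hoang — 10–13, Hoang advances.
The agenda winner is Hoang.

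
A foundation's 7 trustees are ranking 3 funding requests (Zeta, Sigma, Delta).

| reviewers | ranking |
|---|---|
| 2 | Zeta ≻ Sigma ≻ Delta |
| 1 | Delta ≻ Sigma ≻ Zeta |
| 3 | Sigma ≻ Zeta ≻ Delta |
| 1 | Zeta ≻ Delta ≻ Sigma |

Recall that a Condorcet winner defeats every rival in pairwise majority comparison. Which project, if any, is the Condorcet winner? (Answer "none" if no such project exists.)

Sigma

Check each pair by majority over 7 ballots:
Zeta vs Sigma: Zeta preferred on 2+1 = 3 ballots; Sigma wins 4–3.
Zeta vs Delta: Zeta preferred on 2+3+1 = 6 ballots; Zeta wins 6–1.
Sigma vs Delta: 2+3 = 5 for Sigma, 2 for Delta — Sigma by 5–2.
Sigma beats each of Zeta, Delta — Sigma is the Condorcet winner.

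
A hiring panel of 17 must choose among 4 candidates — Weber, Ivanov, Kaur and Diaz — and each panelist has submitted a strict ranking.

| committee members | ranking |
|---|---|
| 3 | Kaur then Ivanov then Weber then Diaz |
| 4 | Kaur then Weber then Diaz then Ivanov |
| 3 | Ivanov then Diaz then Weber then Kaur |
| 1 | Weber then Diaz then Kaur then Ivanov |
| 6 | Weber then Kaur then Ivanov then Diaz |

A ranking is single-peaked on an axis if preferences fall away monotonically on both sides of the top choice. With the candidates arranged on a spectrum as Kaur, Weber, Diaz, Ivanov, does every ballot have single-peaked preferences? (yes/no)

no

Axis positions: Kaur=1, Weber=2, Diaz=3, Ivanov=4.
Cluster 1: ranking walks positions 1-4-2-3; Ivanov is ranked above Weber even though Weber lies between Ivanov and the peak Kaur on the axis — preferences dip and rise again. Not single-peaked.
Cluster 2 (peak Kaur at position 1): ranking walks positions 1-2-3-4, expanding outward from the peak — single-peaked.
Cluster 3 (peak Ivanov at position 4): ranking walks positions 4-3-2-1, expanding outward from the peak — single-peaked.
Cluster 4 (peak Weber at position 2): ranking walks positions 2-3-1-4, expanding outward from the peak — single-peaked.
Cluster 5: ranking walks positions 2-1-4-3; Ivanov is ranked above Diaz even though Diaz lies between Ivanov and the peak Weber on the axis — preferences dip and rise again. Not single-peaked.
Cluster 1 violates single-peakedness, so the profile is not single-peaked on this axis.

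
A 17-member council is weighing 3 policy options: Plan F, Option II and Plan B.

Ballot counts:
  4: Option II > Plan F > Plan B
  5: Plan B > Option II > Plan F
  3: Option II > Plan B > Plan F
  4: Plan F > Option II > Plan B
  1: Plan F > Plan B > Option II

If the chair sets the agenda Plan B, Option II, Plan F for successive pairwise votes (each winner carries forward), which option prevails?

Round 1: Plan B vs Option II — 6–11, Option II advances.
Round 2: Option II vs Plan F — 12–5, Option II advances.
Option II survives the agenda.

Option II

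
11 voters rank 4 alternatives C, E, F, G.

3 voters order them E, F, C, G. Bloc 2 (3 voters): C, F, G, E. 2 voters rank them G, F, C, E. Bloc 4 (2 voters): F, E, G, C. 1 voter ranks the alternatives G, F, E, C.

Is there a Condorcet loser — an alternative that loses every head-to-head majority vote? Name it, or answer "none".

Head-to-head results (11 voters):
C vs E: 3+2 = 5 for C, 6 for E — E by 6–5.
C vs F: F wins 8–3.
C vs G: C is ranked higher on 3+3 = 6 ballots, G on 5. C wins 6–5.
E vs F: E is ranked higher on 3 ballots, F on 8. F wins 8–3.
E vs G: G, 6–5.
F vs G: F, 8–3.
Each alternative has at least one pairwise win (C beats G; E beats C; F beats C; G beats E) — no Condorcet loser.

none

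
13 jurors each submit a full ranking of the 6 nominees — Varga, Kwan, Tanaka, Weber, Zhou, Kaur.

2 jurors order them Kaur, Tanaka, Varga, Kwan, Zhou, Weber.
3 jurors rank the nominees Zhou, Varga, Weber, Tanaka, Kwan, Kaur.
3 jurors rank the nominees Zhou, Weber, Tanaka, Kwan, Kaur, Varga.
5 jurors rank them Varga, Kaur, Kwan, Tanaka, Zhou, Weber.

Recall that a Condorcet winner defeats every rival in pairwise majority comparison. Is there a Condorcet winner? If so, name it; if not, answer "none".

Check each pair by majority over 13 ballots:
Varga vs Kwan: Varga preferred on 2+3+5 = 10 ballots; Varga wins 10–3.
Varga vs Tanaka: 8 to 5, Varga.
Varga vs Weber: 10 to 3, Varga.
Varga–Zhou: Varga 7–6.
Varga–Kaur: Varga 8–5.
Kwan–Tanaka: Tanaka 8–5.
Kwan vs Weber: 7 to 6, Kwan.
Kwan vs Zhou: Kwan wins 7–6.
Kwan vs Kaur: Kaur, 7–6.
Tanaka vs Weber: Tanaka preferred on 2+5 = 7 ballots; Tanaka wins 7–6.
Tanaka vs Zhou: 2+5 = 7 for Tanaka, 6 for Zhou — Tanaka by 7–6.
Tanaka vs Kaur: 6 to 7, Kaur.
Weber vs Zhou: Zhou, 13–0.
Weber vs Kaur: Kaur wins 7–6.
Zhou vs Kaur: Kaur, 7–6.
Varga beats each of Kwan, Tanaka, Weber, Zhou, Kaur — Varga is the Condorcet winner.

Varga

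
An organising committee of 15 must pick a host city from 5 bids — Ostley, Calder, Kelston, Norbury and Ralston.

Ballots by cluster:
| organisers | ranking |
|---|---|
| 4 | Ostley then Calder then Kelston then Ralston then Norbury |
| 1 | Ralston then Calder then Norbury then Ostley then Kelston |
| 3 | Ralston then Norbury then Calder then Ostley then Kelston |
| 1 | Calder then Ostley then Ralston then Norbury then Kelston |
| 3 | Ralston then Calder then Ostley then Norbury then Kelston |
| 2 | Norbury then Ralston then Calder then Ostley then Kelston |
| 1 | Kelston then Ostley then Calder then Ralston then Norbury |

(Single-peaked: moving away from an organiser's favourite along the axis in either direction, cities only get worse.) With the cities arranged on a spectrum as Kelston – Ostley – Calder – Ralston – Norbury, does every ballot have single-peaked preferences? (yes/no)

Axis positions: Kelston=1, Ostley=2, Calder=3, Ralston=4, Norbury=5.
Cluster 1 (peak Ostley at position 2): ranking walks positions 2-3-1-4-5, expanding outward from the peak — single-peaked.
Cluster 2 (peak Ralston at position 4): ranking walks positions 4-3-5-2-1, expanding outward from the peak — single-peaked.
Cluster 3 (peak Ralston at position 4): ranking walks positions 4-5-3-2-1, expanding outward from the peak — single-peaked.
Cluster 4 (peak Calder at position 3): ranking walks positions 3-2-4-5-1, expanding outward from the peak — single-peaked.
Cluster 5 (peak Ralston at position 4): ranking walks positions 4-3-2-5-1, expanding outward from the peak — single-peaked.
Cluster 6 (peak Norbury at position 5): ranking walks positions 5-4-3-2-1, expanding outward from the peak — single-peaked.
Cluster 7 (peak Kelston at position 1): ranking walks positions 1-2-3-4-5, expanding outward from the peak — single-peaked.
Every ranking is single-peaked on this axis.

yes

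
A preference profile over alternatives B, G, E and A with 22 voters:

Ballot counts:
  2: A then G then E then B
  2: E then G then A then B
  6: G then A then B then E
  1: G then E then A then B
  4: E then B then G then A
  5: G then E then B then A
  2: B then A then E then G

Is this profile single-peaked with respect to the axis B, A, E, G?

Axis positions: B=1, A=2, E=3, G=4.
Ballot type 1: ranking walks positions 2-4-3-1; G is ranked above E even though E lies between G and the peak A on the axis — preferences dip and rise again. Not single-peaked.
Ballot type 2 (peak E at position 3): ranking walks positions 3-4-2-1, expanding outward from the peak — single-peaked.
Ballot type 3: ranking walks positions 4-2-1-3; A is ranked above E even though E lies between A and the peak G on the axis — preferences dip and rise again. Not single-peaked.
Ballot type 4 (peak G at position 4): ranking walks positions 4-3-2-1, expanding outward from the peak — single-peaked.
Ballot type 5: ranking walks positions 3-1-4-2; B is ranked above A even though A lies between B and the peak E on the axis — preferences dip and rise again. Not single-peaked.
Ballot type 6: ranking walks positions 4-3-1-2; B is ranked above A even though A lies between B and the peak G on the axis — preferences dip and rise again. Not single-peaked.
Ballot type 7 (peak B at position 1): ranking walks positions 1-2-3-4, expanding outward from the peak — single-peaked.
Ballot type 1 violates single-peakedness, so the profile is not single-peaked on this axis.

no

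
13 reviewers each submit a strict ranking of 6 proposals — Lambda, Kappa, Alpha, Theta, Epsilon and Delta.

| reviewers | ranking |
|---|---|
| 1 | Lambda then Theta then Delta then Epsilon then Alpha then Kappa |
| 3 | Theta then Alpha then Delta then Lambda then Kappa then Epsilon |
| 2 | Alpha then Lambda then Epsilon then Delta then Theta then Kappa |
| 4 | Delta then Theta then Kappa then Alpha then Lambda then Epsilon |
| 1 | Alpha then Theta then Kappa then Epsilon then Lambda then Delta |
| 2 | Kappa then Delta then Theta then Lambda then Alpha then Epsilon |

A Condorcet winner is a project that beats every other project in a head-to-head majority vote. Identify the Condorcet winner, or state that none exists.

Delta

Check each pair by majority over 13 ballots:
Lambda vs Kappa: 6 to 7, Kappa.
Lambda vs Alpha: 3 to 10, Alpha.
Lambda vs Theta: Theta, 10–3.
Lambda vs Epsilon: Lambda preferred on 1+3+2+4+2 = 12 ballots; Lambda wins 12–1.
Lambda–Delta: Delta 9–4.
Kappa vs Alpha: Kappa preferred on 4+2 = 6 ballots; Alpha wins 7–6.
Kappa vs Theta: Theta, 11–2.
Kappa vs Epsilon: Kappa wins 10–3.
Kappa–Delta: Delta 10–3.
Alpha vs Theta: Theta, 10–3.
Alpha vs Epsilon: 12 to 1, Alpha.
Alpha vs Delta: 6 to 7, Delta.
Theta–Epsilon: Theta 11–2.
Theta–Delta: Delta 8–5.
Epsilon vs Delta: Delta, 10–3.
Delta defeats every rival head-to-head and is the Condorcet winner.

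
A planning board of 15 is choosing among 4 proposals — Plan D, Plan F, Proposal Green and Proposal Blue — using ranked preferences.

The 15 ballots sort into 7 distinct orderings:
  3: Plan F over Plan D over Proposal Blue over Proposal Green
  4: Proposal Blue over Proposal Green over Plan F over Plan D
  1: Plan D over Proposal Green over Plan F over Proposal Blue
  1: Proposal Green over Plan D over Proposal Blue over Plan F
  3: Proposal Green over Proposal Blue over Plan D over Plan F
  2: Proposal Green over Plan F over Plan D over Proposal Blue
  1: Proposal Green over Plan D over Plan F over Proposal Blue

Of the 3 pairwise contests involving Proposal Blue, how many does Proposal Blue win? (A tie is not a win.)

Proposal Blue against each rival (15 council members):
Proposal Blue–Plan D: Plan D 8–7.
Proposal Blue–Plan F: Proposal Blue 8–7.
Proposal Blue vs Proposal Green: 7 to 8, Proposal Green.
Proposal Blue beats Plan F; loses to Plan D, Proposal Green — 1 pairwise win.

1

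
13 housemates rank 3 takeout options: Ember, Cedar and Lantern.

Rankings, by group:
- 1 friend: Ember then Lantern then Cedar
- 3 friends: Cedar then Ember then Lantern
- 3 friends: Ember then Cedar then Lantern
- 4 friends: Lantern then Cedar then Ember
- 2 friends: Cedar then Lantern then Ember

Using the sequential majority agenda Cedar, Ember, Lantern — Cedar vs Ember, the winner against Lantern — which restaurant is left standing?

Cedar

Round 1: Cedar vs Ember — 9–4, Cedar advances.
Round 2: Cedar vs Lantern — 8–5, Cedar advances.
Cedar survives the agenda.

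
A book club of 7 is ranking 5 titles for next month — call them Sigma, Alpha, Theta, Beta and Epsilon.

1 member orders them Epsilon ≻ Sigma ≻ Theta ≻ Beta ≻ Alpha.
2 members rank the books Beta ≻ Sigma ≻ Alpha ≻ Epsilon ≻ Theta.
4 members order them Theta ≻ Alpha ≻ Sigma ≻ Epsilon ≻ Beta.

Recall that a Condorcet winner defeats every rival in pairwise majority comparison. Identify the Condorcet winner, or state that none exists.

Theta

Head-to-head results (7 members):
Sigma vs Alpha: 1+2 = 3 for Sigma, 4 for Alpha — Alpha by 4–3.
Sigma vs Theta: 3 to 4, Theta.
Sigma vs Beta: Sigma, 5–2.
Sigma–Epsilon: Sigma 6–1.
Alpha–Theta: Theta 5–2.
Alpha vs Beta: Alpha, 4–3.
Alpha vs Epsilon: 6 to 1, Alpha.
Theta vs Beta: Theta, 5–2.
Theta vs Epsilon: 4 to 3, Theta.
Beta vs Epsilon: Epsilon wins 5–2.
Only Theta has no losses; Theta is the Condorcet winner.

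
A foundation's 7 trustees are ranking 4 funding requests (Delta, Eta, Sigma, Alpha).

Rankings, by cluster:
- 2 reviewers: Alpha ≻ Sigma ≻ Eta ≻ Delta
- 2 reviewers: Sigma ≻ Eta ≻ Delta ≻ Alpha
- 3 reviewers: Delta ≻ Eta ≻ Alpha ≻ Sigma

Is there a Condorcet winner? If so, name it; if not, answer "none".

Head-to-head results (7 reviewers):
Delta vs Eta: Eta wins 4–3.
Delta vs Sigma: Sigma wins 4–3.
Delta vs Alpha: Delta wins 5–2.
Eta–Sigma: Sigma 4–3.
Eta–Alpha: Eta 5–2.
Sigma–Alpha: Alpha 5–2.
No project is unbeaten: Delta loses to Eta; Eta loses to Sigma; Sigma loses to Alpha; Alpha loses to Delta. In particular Delta > Alpha > Sigma > Delta is a majority cycle — no Condorcet winner exists.

none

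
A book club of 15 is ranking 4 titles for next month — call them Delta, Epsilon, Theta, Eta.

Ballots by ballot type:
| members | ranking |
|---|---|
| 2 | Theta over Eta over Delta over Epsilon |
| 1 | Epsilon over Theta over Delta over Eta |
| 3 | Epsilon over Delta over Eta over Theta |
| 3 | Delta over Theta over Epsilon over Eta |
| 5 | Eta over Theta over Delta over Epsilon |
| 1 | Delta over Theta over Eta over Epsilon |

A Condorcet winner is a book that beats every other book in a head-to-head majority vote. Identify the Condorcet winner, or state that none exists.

Pairwise majorities:
Delta vs Epsilon: Delta preferred on 2+3+5+1 = 11 ballots; Delta wins 11–4.
Delta vs Theta: 3+3+1 = 7 for Delta, 8 for Theta — Theta by 8–7.
Delta vs Eta: Delta is ranked higher on 1+3+3+1 = 8 ballots, Eta on 7. Delta wins 8–7.
Epsilon vs Theta: Epsilon preferred on 1+3 = 4 ballots; Theta wins 11–4.
Epsilon vs Eta: Epsilon preferred on 1+3+3 = 7 ballots; Eta wins 8–7.
Theta vs Eta: 2+1+3+1 = 7 for Theta, 8 for Eta — Eta by 8–7.
Every book loses at least once (Delta loses to Theta; Epsilon loses to Delta; Theta loses to Eta; Eta loses to Delta). The majority relation contains the cycle Delta beats Eta beats Theta beats Delta, so there is no Condorcet winner.

none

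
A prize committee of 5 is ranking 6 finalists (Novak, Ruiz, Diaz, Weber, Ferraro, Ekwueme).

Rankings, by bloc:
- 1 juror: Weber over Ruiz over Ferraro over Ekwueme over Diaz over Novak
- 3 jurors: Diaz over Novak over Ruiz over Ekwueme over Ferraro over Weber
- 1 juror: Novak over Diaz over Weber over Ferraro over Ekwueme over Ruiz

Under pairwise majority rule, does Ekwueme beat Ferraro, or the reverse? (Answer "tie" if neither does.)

Ekwueme

Ballots ranking Ekwueme above Ferraro: 3.
Ballots ranking Ferraro above Ekwueme: 5 − 3 = 2.
Ekwueme wins the head-to-head 3–2.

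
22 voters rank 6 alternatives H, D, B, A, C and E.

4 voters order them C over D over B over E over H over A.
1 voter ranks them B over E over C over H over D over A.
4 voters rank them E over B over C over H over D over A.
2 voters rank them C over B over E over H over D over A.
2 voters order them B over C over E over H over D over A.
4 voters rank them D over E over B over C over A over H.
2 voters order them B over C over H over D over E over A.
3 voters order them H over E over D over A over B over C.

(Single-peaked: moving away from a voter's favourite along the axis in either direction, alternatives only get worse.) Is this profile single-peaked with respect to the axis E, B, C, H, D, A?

no

Axis positions: E=1, B=2, C=3, H=4, D=5, A=6.
Group 1: ranking walks positions 3-5-2-1-4-6; D is ranked above H even though H lies between D and the peak C on the axis — preferences dip and rise again. Not single-peaked.
Group 2 (peak B at position 2): ranking walks positions 2-1-3-4-5-6, expanding outward from the peak — single-peaked.
Group 3 (peak E at position 1): ranking walks positions 1-2-3-4-5-6, expanding outward from the peak — single-peaked.
Group 4 (peak C at position 3): ranking walks positions 3-2-1-4-5-6, expanding outward from the peak — single-peaked.
Group 5 (peak B at position 2): ranking walks positions 2-3-1-4-5-6, expanding outward from the peak — single-peaked.
Group 6: ranking walks positions 5-1-2-3-6-4; E is ranked above H even though H lies between E and the peak D on the axis — preferences dip and rise again. Not single-peaked.
Group 7 (peak B at position 2): ranking walks positions 2-3-4-5-1-6, expanding outward from the peak — single-peaked.
Group 8: ranking walks positions 4-1-5-6-2-3; E is ranked above C even though C lies between E and the peak H on the axis — preferences dip and rise again. Not single-peaked.
Group 1 violates single-peakedness, so the profile is not single-peaked on this axis.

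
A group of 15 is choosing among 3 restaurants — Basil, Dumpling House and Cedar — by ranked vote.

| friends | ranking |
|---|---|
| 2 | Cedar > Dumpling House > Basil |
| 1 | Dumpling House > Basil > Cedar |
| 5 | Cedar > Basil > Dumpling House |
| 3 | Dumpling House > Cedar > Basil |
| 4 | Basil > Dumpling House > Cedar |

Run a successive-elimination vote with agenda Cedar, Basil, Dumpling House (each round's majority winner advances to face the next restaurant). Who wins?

Round 1: Cedar vs Basil — 10–5, Cedar advances.
Round 2: Cedar vs Dumpling House — 7–8, Dumpling House advances.
The agenda winner is Dumpling House.

Dumpling House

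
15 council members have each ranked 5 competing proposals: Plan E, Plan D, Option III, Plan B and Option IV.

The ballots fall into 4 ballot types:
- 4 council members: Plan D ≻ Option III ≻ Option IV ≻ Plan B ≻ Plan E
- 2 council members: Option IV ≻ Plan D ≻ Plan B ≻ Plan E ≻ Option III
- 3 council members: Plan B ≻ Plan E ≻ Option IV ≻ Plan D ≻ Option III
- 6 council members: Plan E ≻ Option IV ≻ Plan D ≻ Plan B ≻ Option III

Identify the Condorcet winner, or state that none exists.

Pairwise majorities:
Plan E vs Plan D: Plan E, 9–6.
Plan E vs Option III: Plan E, 11–4.
Plan E vs Plan B: Plan B wins 9–6.
Plan E–Option IV: Plan E 9–6.
Plan D–Option III: Plan D 15–0.
Plan D vs Plan B: Plan D preferred on 4+2+6 = 12 ballots; Plan D wins 12–3.
Plan D vs Option IV: Plan D preferred on 4 ballots; Option IV wins 11–4.
Option III vs Plan B: Plan B, 11–4.
Option III vs Option IV: Option III preferred on 4 ballots; Option IV wins 11–4.
Plan B–Option IV: Option IV 12–3.
Every option loses at least once (Plan E loses to Plan B; Plan D loses to Plan E; Option III loses to Plan E; Plan B loses to Plan D; Option IV loses to Plan E). The majority relation contains the cycle Plan E beats Plan D beats Plan B beats Plan E, so there is no Condorcet winner.

none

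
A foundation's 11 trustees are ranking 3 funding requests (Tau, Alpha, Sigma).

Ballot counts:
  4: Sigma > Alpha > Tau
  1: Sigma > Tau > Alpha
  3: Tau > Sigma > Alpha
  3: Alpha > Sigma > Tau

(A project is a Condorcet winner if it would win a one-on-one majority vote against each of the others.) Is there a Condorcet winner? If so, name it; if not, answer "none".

Check each pair by majority over 11 ballots:
Tau–Alpha: Alpha 7–4.
Tau vs Sigma: 3 for Tau, 8 for Sigma — Sigma by 8–3.
Alpha–Sigma: Sigma 8–3.
Only Sigma has no losses; Sigma is the Condorcet winner.

Sigma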